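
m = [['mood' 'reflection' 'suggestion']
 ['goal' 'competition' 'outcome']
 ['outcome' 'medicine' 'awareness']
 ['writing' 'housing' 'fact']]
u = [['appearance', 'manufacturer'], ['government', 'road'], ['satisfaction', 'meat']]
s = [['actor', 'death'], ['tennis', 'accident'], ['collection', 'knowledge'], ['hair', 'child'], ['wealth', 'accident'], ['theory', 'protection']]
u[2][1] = 'meat'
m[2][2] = 'awareness'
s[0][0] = 'actor'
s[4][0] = 'wealth'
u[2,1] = 'meat'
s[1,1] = 'accident'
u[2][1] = 'meat'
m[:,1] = ['reflection', 'competition', 'medicine', 'housing']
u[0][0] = 'appearance'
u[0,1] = 'manufacturer'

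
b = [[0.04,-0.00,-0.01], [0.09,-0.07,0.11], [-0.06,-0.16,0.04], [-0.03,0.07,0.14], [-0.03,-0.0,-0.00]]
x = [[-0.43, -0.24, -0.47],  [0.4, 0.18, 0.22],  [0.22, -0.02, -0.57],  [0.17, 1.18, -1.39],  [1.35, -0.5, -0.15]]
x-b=[[-0.47,-0.24,-0.46],[0.31,0.25,0.11],[0.28,0.14,-0.61],[0.20,1.11,-1.53],[1.38,-0.50,-0.15]]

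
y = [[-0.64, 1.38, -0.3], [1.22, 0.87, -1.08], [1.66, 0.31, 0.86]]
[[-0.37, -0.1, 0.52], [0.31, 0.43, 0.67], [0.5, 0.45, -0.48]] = y @[[0.33, 0.28, -0.07], [-0.12, 0.05, 0.23], [-0.01, -0.04, -0.51]]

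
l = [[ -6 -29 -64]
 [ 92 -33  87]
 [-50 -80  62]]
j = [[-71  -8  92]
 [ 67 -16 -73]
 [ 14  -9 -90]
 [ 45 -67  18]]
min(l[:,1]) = -80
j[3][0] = 45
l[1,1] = -33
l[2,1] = -80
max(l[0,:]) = -6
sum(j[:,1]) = -100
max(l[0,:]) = -6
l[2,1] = -80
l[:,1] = [-29, -33, -80]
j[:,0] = [-71, 67, 14, 45]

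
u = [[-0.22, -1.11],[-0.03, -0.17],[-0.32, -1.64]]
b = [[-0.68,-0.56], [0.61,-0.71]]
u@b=[[-0.53,0.91],[-0.08,0.14],[-0.78,1.34]]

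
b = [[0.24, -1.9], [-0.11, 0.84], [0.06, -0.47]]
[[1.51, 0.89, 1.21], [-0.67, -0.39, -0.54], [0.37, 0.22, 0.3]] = b @ [[0.53, 0.23, 0.06],[-0.73, -0.44, -0.63]]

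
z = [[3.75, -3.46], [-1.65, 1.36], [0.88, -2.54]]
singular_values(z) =[6.04, 1.19]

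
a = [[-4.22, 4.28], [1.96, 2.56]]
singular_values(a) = [6.03, 3.18]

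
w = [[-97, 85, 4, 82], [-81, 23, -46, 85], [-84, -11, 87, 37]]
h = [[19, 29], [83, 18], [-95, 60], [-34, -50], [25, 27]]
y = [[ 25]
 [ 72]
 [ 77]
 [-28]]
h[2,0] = -95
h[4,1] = 27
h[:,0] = [19, 83, -95, -34, 25]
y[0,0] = 25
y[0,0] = 25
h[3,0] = -34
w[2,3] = 37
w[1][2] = -46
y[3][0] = -28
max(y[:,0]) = 77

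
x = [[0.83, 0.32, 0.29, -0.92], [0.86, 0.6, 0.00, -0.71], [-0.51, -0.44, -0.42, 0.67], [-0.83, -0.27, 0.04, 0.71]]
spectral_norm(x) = 2.32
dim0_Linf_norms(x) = [0.86, 0.6, 0.42, 0.92]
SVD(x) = [[-0.56, 0.26, -0.54, 0.57], [-0.53, -0.41, 0.68, 0.31], [0.42, -0.72, -0.3, 0.46], [0.47, 0.50, 0.39, 0.61]] @ diag([2.322978765823238, 0.44436500534318957, 0.27980293088851527, 0.004440205726100843]) @ [[-0.66, -0.35, -0.14, 0.65], [-0.4, 0.05, 0.90, -0.19], [-0.15, 0.93, -0.05, 0.34], [-0.62, 0.12, -0.42, -0.65]]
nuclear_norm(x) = 3.05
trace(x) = 1.72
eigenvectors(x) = [[-0.50,-0.28,-0.62,-0.43], [-0.60,0.91,0.11,0.15], [0.37,-0.31,-0.42,0.84], [0.5,0.05,-0.65,-0.3]]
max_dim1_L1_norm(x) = 2.36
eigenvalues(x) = [1.91, 0.29, -0.0, -0.47]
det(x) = 0.00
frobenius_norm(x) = 2.38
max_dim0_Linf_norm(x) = 0.92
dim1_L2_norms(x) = [1.31, 1.27, 1.04, 1.13]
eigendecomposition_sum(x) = [[0.82, 0.33, 0.09, -0.77], [0.97, 0.39, 0.11, -0.92], [-0.59, -0.24, -0.06, 0.56], [-0.81, -0.33, -0.09, 0.76]] + [[0.04, -0.07, 0.01, -0.06],[-0.12, 0.23, -0.04, 0.18],[0.04, -0.08, 0.01, -0.06],[-0.01, 0.01, -0.0, 0.01]] + [[-0.0, -0.00, -0.00, -0.0], [0.00, 0.0, 0.00, 0.0], [-0.0, -0.00, -0.0, -0.0], [-0.0, -0.0, -0.00, -0.0]] + [[-0.02, 0.06, 0.19, -0.09], [0.01, -0.02, -0.07, 0.03], [0.04, -0.12, -0.37, 0.17], [-0.02, 0.04, 0.13, -0.06]]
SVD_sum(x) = [[0.86, 0.45, 0.18, -0.85], [0.82, 0.43, 0.17, -0.81], [-0.65, -0.34, -0.14, 0.64], [-0.72, -0.38, -0.15, 0.72]] + [[-0.05, 0.01, 0.1, -0.02], [0.07, -0.01, -0.16, 0.03], [0.13, -0.02, -0.29, 0.06], [-0.09, 0.01, 0.20, -0.04]] + [[0.02, -0.14, 0.01, -0.05], [-0.03, 0.18, -0.01, 0.06], [0.01, -0.08, 0.00, -0.03], [-0.02, 0.1, -0.01, 0.04]] + [[-0.0, 0.00, -0.00, -0.00], [-0.0, 0.0, -0.00, -0.0], [-0.00, 0.00, -0.0, -0.0], [-0.0, 0.00, -0.0, -0.0]]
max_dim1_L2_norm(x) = 1.31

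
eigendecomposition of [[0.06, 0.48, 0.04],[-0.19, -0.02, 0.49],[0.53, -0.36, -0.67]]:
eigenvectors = [[-0.87+0.00j, 0.03+0.39j, 0.03-0.39j],[(-0.22+0j), (-0.46-0.35j), (-0.46+0.35j)],[(-0.44+0j), (0.72+0j), 0.72-0.00j]]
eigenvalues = [(0.2+0j), (-0.42+0.46j), (-0.42-0.46j)]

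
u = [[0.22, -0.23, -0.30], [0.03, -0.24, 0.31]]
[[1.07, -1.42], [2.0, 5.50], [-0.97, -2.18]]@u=[[0.19, 0.09, -0.76], [0.6, -1.78, 1.10], [-0.28, 0.75, -0.38]]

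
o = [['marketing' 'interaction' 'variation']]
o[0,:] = ['marketing', 'interaction', 'variation']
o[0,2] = 'variation'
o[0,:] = ['marketing', 'interaction', 'variation']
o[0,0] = 'marketing'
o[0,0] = 'marketing'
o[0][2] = 'variation'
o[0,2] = 'variation'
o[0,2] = 'variation'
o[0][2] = 'variation'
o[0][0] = 'marketing'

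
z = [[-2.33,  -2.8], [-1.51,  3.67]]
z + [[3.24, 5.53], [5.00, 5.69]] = [[0.91, 2.73], [3.49, 9.36]]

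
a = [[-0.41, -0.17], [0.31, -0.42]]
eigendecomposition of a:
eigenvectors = [[0.01+0.59j, (0.01-0.59j)], [0.80+0.00j, (0.8-0j)]]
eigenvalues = [(-0.42+0.23j), (-0.42-0.23j)]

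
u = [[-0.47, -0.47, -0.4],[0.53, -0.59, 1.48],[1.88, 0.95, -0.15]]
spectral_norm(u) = 2.21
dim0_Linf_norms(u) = [1.88, 0.95, 1.48]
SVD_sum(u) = [[-0.60, -0.28, -0.07], [0.35, 0.16, 0.04], [1.87, 0.87, 0.23]] + [[-0.02, 0.09, -0.18], [0.15, -0.7, 1.47], [-0.03, 0.16, -0.33]] + [[0.15,-0.28,-0.15], [0.03,-0.05,-0.03], [0.04,-0.08,-0.04]]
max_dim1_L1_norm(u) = 2.98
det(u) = -1.37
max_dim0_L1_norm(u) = 2.88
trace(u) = -1.21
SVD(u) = [[-0.3, 0.12, 0.95], [0.18, -0.97, 0.18], [0.94, 0.22, 0.27]] @ diag([2.2149551699906747, 1.6851300404908498, 0.36730143147949695]) @ [[0.90, 0.42, 0.11], [-0.09, 0.43, -0.9], [0.42, -0.8, -0.43]]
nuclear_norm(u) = 4.27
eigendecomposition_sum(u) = [[(-0.19+0.49j), (-0.17+0.01j), -0.25+0.09j],[(0.64-0.38j), 0.20+0.14j, (0.36+0.12j)],[0.65-0.01j, 0.09+0.19j, (0.22+0.24j)]] + [[-0.19-0.49j,-0.17-0.01j,-0.25-0.09j], [0.64+0.38j,(0.2-0.14j),0.36-0.12j], [0.65+0.01j,0.09-0.19j,(0.22-0.24j)]] + [[(-0.1-0j), -0.13-0.00j, (0.1+0j)], [(-0.75-0j), -0.99-0.00j, 0.76+0.00j], [(0.59+0j), 0.77+0.00j, (-0.59-0j)]]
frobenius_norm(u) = 2.81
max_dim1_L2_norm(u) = 2.11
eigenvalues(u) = [(0.23+0.87j), (0.23-0.87j), (-1.68+0j)]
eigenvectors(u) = [[0.37-0.29j, (0.37+0.29j), (-0.1+0j)],[-0.67+0.00j, (-0.67-0j), (-0.78+0j)],[(-0.5-0.29j), -0.50+0.29j, 0.61+0.00j]]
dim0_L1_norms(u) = [2.88, 2.01, 2.03]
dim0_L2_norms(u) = [2.01, 1.21, 1.54]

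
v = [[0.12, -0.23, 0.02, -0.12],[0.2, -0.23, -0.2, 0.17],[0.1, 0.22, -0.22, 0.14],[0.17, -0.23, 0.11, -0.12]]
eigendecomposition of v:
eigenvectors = [[(-0.18-0.3j), -0.18+0.30j, -0.28-0.46j, (-0.28+0.46j)], [(-0.67+0j), -0.67-0.00j, (-0.17-0.2j), -0.17+0.20j], [(-0.21+0.54j), -0.21-0.54j, (-0.61+0j), -0.61-0.00j], [-0.07-0.29j, (-0.07+0.29j), -0.49+0.17j, (-0.49-0.17j)]]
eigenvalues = [(-0.22+0.32j), (-0.22-0.32j), (-0+0.11j), (-0-0.11j)]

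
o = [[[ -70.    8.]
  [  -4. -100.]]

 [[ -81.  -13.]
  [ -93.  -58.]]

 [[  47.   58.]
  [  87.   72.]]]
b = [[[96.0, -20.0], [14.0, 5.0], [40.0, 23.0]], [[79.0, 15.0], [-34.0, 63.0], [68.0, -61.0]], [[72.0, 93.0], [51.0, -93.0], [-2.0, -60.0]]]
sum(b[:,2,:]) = 8.0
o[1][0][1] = -13.0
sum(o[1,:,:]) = -245.0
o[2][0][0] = 47.0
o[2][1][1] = 72.0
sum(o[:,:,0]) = -114.0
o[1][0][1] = -13.0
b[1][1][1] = 63.0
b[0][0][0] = 96.0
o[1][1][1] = -58.0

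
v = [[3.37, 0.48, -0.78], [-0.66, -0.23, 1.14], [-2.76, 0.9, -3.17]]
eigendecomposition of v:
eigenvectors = [[-0.88, 0.12, 0.07],[0.27, -0.28, -0.95],[0.40, 0.95, -0.31]]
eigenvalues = [3.57, -3.79, 0.19]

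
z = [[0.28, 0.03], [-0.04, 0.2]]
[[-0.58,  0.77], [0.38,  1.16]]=z @ [[-2.23, 2.09], [1.46, 6.21]]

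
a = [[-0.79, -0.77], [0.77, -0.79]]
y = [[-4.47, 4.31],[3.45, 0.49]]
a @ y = [[0.87, -3.78], [-6.17, 2.93]]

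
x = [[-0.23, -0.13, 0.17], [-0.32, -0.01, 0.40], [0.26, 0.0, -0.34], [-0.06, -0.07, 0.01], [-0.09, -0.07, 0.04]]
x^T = [[-0.23, -0.32, 0.26, -0.06, -0.09], [-0.13, -0.01, 0.0, -0.07, -0.07], [0.17, 0.4, -0.34, 0.01, 0.04]]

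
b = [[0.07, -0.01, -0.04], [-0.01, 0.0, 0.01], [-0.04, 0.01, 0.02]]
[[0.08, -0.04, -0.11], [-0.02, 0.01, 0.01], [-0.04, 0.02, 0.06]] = b @ [[0.16, -1.04, -1.24], [-0.22, -1.27, 0.97], [-1.55, -0.47, 0.23]]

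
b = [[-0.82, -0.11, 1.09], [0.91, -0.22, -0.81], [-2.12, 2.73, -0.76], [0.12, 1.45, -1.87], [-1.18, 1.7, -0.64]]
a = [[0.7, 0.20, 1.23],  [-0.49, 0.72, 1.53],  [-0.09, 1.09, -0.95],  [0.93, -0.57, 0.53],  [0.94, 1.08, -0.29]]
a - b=[[1.52, 0.31, 0.14],[-1.4, 0.94, 2.34],[2.03, -1.64, -0.19],[0.81, -2.02, 2.40],[2.12, -0.62, 0.35]]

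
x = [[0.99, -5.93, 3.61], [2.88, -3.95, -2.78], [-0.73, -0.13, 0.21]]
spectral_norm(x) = 7.67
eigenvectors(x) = [[(-0.86+0j),-0.86-0.00j,(0.77+0j)], [(-0.25+0.41j),(-0.25-0.41j),(0.55+0j)], [-0.05-0.17j,-0.05+0.17j,0.34+0.00j]]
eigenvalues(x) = [(-0.55+3.56j), (-0.55-3.56j), (-1.64+0j)]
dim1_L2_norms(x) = [7.01, 5.62, 0.77]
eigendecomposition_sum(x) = [[(0.22+2.47j), (-2.34-1.75j), 3.27-2.75j], [1.24+0.63j, -1.53+0.60j, -0.34-2.38j], [(-0.49+0.19j), 0.21-0.58j, 0.76+0.50j]] + [[(0.22-2.47j), (-2.34+1.75j), 3.27+2.75j],[1.24-0.63j, -1.53-0.60j, (-0.34+2.38j)],[(-0.49-0.19j), 0.21+0.58j, 0.76-0.50j]] + [[0.55-0.00j, (-1.25+0j), (-2.94-0j)], [0.39-0.00j, (-0.89+0j), (-2.1-0j)], [(0.24-0j), -0.55+0.00j, -1.30-0.00j]]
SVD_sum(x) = [[2.00, -6.11, 1.44], [1.19, -3.65, 0.86], [-0.02, 0.05, -0.01]] + [[-1.04, 0.17, 2.16], [1.73, -0.28, -3.62], [-0.21, 0.03, 0.44]] + [[0.02, 0.01, 0.01], [-0.05, -0.02, -0.02], [-0.5, -0.22, -0.22]]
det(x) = -21.39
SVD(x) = [[-0.86,  0.51,  -0.05], [-0.51,  -0.85,  0.09], [0.01,  0.10,  0.99]] @ diag([7.672209157324469, 4.709902511954714, 0.5918825678707231]) @ [[-0.3, 0.93, -0.22], [-0.43, 0.07, 0.90], [-0.85, -0.37, -0.38]]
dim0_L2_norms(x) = [3.13, 7.13, 4.56]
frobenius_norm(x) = 9.02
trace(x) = -2.75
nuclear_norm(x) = 12.97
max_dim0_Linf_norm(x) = 5.93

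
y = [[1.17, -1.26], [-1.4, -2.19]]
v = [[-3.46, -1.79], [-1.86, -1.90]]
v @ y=[[-1.54, 8.28], [0.48, 6.5]]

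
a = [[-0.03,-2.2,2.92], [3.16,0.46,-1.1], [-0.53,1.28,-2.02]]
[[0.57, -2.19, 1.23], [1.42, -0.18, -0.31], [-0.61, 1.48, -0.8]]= a @ [[0.49, -0.24, 0.02],  [-0.24, 0.68, -0.24],  [0.02, -0.24, 0.24]]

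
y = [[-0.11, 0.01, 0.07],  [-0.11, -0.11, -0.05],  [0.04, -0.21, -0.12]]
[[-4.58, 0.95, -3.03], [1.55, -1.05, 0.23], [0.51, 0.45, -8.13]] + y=[[-4.69, 0.96, -2.96], [1.44, -1.16, 0.18], [0.55, 0.24, -8.25]]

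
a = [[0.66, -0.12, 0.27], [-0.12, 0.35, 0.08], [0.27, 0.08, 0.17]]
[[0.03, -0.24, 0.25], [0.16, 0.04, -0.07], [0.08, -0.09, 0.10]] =a@ [[-0.01, -0.46, 0.25], [0.39, -0.08, -0.18], [0.30, 0.21, 0.25]]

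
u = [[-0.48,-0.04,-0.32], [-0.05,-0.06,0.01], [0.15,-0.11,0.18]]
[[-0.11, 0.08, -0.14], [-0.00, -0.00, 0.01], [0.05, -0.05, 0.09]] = u @[[0.22,-0.13,0.02], [-0.13,0.14,-0.06], [0.02,-0.06,0.42]]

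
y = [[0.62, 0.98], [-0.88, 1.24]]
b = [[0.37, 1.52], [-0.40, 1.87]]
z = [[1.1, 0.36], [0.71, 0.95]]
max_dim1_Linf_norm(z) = 1.1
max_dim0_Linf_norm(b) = 1.87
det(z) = 0.79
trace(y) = 1.86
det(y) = 1.63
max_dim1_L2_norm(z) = 1.19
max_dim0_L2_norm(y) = 1.58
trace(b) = 2.24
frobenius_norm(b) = 2.47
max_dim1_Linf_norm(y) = 1.24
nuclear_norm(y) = 2.63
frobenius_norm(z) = 1.66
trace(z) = 2.05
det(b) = 1.30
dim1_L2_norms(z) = [1.16, 1.19]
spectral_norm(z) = 1.58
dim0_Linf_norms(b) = [0.4, 1.87]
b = z @ y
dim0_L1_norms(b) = [0.77, 3.39]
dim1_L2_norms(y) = [1.16, 1.52]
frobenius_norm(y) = 1.91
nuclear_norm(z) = 2.08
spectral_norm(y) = 1.63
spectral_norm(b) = 2.41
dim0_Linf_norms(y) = [0.88, 1.24]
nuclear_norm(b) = 2.95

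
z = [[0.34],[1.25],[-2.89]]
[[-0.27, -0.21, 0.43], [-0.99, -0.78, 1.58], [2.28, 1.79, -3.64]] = z @ [[-0.79, -0.62, 1.26]]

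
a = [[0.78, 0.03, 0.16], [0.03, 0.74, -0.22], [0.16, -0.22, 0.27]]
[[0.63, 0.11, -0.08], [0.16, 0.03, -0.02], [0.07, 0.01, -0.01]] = a @ [[0.83, 0.15, -0.11], [0.15, 0.03, -0.02], [-0.11, -0.02, 0.02]]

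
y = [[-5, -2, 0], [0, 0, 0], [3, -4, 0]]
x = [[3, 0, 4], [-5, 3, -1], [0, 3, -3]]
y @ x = [[-5, -6, -18], [0, 0, 0], [29, -12, 16]]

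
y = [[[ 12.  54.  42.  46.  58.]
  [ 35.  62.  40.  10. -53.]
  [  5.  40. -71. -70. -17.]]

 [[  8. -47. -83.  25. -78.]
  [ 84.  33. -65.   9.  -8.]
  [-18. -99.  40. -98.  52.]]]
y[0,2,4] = -17.0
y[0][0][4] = 58.0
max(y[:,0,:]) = 58.0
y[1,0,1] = -47.0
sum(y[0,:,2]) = 11.0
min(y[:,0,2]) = -83.0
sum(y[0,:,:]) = 193.0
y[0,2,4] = -17.0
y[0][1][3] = 10.0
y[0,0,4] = 58.0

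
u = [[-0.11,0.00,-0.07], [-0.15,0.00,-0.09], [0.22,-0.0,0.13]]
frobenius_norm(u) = 0.34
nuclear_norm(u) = 0.34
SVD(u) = [[-0.39, 0.89, -0.23], [-0.52, -0.00, 0.85], [0.76, 0.45, 0.47]] @ diag([0.33598406927623276, 0.003834735008263856, 0.0]) @ [[0.86,0.0,0.51], [0.51,0.0,-0.86], [0.00,-1.00,0.0]]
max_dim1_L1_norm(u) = 0.35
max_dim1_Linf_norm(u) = 0.22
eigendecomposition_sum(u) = [[0.00+0.00j,0.00+0.00j,0j], [(-0+0j),0j,0.00+0.00j], [0.00+0.00j,0j,0.00+0.00j]] + [[-0.05+0.03j,0.00+0.00j,-0.03+0.01j],[-0.08+0.03j,0j,(-0.05+0j)],[0.11-0.03j,0j,0.06-0.00j]] + [[(-0.05-0.03j), 0.00+0.00j, -0.03-0.01j], [-0.08-0.03j, 0j, (-0.05-0j)], [(0.11+0.03j), 0.00+0.00j, 0.06+0.00j]]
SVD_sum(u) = [[-0.11, 0.0, -0.07], [-0.15, 0.00, -0.09], [0.22, 0.0, 0.13]] + [[0.00,0.0,-0.0],[-0.0,0.00,0.0],[0.0,0.00,-0.00]] + [[0.00,0.0,0.0], [0.0,-0.00,0.0], [0.0,-0.0,0.0]]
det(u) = 0.00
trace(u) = 0.02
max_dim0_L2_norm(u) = 0.29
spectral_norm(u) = 0.34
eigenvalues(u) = [0j, (0.01+0.03j), (0.01-0.03j)]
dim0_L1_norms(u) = [0.48, 0.0, 0.29]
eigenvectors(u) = [[0.00+0.00j, (0.41-0.11j), (0.41+0.11j)],[(1+0j), 0.52-0.03j, 0.52+0.03j],[0j, -0.75+0.00j, (-0.75-0j)]]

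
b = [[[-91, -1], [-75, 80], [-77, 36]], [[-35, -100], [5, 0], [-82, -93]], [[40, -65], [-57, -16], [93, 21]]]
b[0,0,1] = -1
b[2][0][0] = 40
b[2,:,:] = [[40, -65], [-57, -16], [93, 21]]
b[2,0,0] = 40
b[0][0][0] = -91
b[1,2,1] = -93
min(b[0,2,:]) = -77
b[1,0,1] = -100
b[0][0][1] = -1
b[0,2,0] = -77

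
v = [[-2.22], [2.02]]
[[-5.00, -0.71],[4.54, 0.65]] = v @ [[2.25, 0.32]]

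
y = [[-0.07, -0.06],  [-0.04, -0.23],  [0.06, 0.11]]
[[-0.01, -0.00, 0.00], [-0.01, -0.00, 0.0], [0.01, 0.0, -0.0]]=y @[[0.18, 0.04, -0.05],[0.01, 0.00, -0.0]]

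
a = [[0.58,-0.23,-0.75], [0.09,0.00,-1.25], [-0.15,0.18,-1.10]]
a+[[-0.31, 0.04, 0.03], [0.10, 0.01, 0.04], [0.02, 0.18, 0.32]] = [[0.27, -0.19, -0.72], [0.19, 0.01, -1.21], [-0.13, 0.36, -0.78]]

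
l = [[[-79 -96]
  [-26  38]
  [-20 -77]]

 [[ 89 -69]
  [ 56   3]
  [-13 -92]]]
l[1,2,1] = -92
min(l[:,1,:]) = -26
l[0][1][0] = -26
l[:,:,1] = [[-96, 38, -77], [-69, 3, -92]]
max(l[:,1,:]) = 56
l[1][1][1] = 3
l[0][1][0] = -26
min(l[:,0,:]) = -96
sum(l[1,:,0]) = 132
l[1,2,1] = -92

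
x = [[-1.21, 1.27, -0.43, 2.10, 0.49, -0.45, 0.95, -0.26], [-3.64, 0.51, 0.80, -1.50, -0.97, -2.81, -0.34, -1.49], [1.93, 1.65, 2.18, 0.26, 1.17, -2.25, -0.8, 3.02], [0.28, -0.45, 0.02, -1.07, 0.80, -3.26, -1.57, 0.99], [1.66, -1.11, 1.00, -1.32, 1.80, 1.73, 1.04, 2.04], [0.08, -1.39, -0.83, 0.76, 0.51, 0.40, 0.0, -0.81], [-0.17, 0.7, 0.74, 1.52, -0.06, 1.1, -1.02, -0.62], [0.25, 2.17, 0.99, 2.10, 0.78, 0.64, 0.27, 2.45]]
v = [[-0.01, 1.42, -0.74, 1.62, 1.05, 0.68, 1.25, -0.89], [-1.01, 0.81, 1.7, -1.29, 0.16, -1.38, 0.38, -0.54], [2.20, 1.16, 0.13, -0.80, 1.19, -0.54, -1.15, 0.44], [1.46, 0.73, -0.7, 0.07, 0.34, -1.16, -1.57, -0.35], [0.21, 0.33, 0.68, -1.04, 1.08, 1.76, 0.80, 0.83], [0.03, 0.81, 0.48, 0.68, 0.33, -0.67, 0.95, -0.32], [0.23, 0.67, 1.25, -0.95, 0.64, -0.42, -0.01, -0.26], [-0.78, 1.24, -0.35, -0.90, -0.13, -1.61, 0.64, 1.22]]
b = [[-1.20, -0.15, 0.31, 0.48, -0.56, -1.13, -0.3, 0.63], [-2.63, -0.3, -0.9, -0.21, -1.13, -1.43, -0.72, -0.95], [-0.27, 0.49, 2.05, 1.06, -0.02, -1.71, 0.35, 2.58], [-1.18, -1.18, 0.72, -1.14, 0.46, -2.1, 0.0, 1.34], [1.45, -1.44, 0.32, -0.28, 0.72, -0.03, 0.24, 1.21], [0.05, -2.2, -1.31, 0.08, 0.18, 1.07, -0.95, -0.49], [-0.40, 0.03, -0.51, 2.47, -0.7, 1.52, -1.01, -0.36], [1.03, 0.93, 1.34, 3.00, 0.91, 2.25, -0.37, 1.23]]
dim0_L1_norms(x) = [9.22, 9.25, 6.99, 10.63, 6.58, 12.64, 5.99, 11.68]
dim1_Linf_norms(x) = [2.1, 3.64, 3.02, 3.26, 2.04, 1.39, 1.52, 2.45]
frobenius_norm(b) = 9.43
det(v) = -0.01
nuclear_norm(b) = 19.30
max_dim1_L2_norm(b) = 4.5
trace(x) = 4.04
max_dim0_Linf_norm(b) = 3.0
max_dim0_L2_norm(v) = 3.21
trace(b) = 1.42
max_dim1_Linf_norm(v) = 2.2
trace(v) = 2.62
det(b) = 0.00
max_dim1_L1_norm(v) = 7.66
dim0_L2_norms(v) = [2.95, 2.7, 2.51, 2.86, 2.09, 3.21, 2.73, 1.94]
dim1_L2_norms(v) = [3.02, 2.93, 3.17, 2.68, 2.7, 1.71, 1.9, 2.75]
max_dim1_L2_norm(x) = 5.25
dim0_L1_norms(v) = [5.93, 7.17, 6.03, 7.35, 4.92, 8.22, 6.75, 4.85]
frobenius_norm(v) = 7.51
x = b + v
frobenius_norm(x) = 11.23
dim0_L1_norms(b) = [8.21, 6.72, 7.46, 8.72, 4.68, 11.24, 3.94, 8.79]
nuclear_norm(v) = 17.13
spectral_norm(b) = 5.95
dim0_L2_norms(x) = [4.62, 3.63, 2.97, 4.11, 2.7, 5.34, 2.51, 4.86]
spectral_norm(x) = 6.98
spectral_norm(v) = 4.14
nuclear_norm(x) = 25.70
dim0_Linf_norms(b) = [2.63, 2.2, 2.05, 3.0, 1.13, 2.25, 1.01, 2.58]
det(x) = -579.36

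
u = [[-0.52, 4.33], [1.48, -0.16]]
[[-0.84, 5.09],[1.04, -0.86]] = u @[[0.69, -0.46],[-0.11, 1.12]]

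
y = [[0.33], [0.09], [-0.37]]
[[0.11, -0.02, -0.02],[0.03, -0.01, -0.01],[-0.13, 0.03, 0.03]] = y @ [[0.34, -0.07, -0.07]]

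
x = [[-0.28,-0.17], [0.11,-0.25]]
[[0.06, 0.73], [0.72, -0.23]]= x@[[1.21, -2.49],[-2.36, -0.18]]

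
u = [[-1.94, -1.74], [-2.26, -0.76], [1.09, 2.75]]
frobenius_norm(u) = 4.61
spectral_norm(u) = 4.33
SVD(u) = [[-0.6, -0.15], [-0.48, -0.72], [0.64, -0.68]] @ diag([4.327026541841934, 1.5823530915050001]) @ [[0.68, 0.73], [0.73, -0.68]]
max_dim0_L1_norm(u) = 5.29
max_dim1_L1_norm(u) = 3.84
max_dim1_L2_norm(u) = 2.96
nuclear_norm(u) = 5.91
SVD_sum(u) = [[-1.77, -1.9], [-1.43, -1.53], [1.88, 2.01]] + [[-0.17, 0.16], [-0.83, 0.77], [-0.79, 0.74]]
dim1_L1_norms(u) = [3.68, 3.02, 3.84]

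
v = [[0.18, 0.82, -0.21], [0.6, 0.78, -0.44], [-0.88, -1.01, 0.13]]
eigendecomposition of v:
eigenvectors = [[0.43+0.00j, 0.14-0.47j, (0.14+0.47j)], [0.62+0.00j, (0.21+0.29j), (0.21-0.29j)], [-0.66+0.00j, (0.79+0j), 0.79-0.00j]]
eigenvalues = [(1.67+0j), (-0.29+0.15j), (-0.29-0.15j)]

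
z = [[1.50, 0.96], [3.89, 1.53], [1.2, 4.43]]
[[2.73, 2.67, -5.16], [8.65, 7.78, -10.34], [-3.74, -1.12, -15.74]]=z@[[2.86, 2.35, -1.41], [-1.62, -0.89, -3.17]]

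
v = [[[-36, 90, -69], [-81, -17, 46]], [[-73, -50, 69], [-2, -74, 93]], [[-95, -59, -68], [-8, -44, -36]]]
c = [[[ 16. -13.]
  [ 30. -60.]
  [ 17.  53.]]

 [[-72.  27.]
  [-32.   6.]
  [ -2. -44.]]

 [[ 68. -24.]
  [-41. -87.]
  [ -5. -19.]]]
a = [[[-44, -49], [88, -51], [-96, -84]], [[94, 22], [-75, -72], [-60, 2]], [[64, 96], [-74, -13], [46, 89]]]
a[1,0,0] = 94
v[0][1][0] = -81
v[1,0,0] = -73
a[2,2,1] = 89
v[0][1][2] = 46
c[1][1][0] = -32.0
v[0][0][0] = -36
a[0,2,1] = -84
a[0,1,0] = 88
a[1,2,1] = 2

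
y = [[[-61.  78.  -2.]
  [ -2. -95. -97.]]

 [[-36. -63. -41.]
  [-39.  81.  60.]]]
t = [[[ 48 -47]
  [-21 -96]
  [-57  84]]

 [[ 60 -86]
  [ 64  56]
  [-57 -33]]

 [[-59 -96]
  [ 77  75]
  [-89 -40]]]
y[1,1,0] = -39.0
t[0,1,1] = -96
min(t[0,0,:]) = -47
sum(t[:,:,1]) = -183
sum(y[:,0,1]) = 15.0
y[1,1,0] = -39.0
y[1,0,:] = [-36.0, -63.0, -41.0]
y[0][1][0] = -2.0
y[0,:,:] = [[-61.0, 78.0, -2.0], [-2.0, -95.0, -97.0]]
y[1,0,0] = -36.0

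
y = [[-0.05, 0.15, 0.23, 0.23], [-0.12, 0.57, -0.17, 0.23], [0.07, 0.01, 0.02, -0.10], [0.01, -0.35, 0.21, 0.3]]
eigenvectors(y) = [[-0.09+0.20j, (-0.09-0.2j), (-0.91+0j), (0.86+0j)], [0.30+0.53j, (0.3-0.53j), (-0+0j), 0.32+0.00j], [0.15-0.05j, 0.15+0.05j, 0.38+0.00j, (0.38+0j)], [-0.75+0.00j, (-0.75-0j), (-0.18+0j), 0.15+0.00j]]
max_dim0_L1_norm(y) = 1.08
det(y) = -0.00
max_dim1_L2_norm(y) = 0.65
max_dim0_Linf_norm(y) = 0.57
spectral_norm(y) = 0.73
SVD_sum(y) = [[-0.02, 0.10, -0.03, 0.01], [-0.1, 0.59, -0.18, 0.08], [0.0, -0.02, 0.01, -0.0], [0.06, -0.33, 0.10, -0.04]] + [[-0.04, 0.0, 0.15, 0.28], [-0.02, 0.00, 0.07, 0.12], [0.01, -0.00, -0.04, -0.08], [-0.05, 0.00, 0.17, 0.31]] + [[0.02, 0.05, 0.11, -0.06], [-0.01, -0.02, -0.05, 0.03], [0.01, 0.03, 0.06, -0.03], [-0.01, -0.03, -0.06, 0.03]] + [[-0.01,-0.0,0.00,-0.0],[0.01,0.0,-0.0,0.0],[0.04,0.0,-0.01,0.01],[0.01,0.00,-0.00,0.00]]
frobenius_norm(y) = 0.91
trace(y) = 0.84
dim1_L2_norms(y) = [0.36, 0.65, 0.12, 0.51]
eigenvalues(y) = [(0.4+0.26j), (0.4-0.26j), (-0.1+0j), (0.15+0j)]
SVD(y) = [[0.15, -0.63, 0.73, -0.21],[0.86, -0.28, -0.35, 0.24],[-0.03, 0.17, 0.41, 0.89],[-0.48, -0.70, -0.42, 0.31]] @ diag([0.7307869590876924, 0.5047995442160106, 0.18082022021517016, 0.0493141820170321]) @ [[-0.16,0.93,-0.29,0.12], [0.14,-0.01,-0.48,-0.87], [0.16,0.34,0.82,-0.43], [0.96,0.1,-0.12,0.22]]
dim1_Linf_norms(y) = [0.23, 0.57, 0.1, 0.35]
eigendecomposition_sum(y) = [[-0.03-0.01j, 0.06+0.09j, -0.02-0.04j, (0.08-0.01j)], [(-0.07+0.04j), 0.29+0.00j, (-0.12-0.01j), (0.11-0.19j)], [0.01+0.02j, (0.01-0.08j), -0.01+0.03j, -0.05-0.04j], [0.01-0.10j, -0.18+0.31j, (0.08-0.12j), 0.14+0.24j]] + [[(-0.03+0.01j), 0.06-0.09j, (-0.02+0.04j), (0.08+0.01j)], [(-0.07-0.04j), 0.29-0.00j, (-0.12+0.01j), 0.11+0.19j], [(0.01-0.02j), (0.01+0.08j), (-0.01-0.03j), -0.05+0.04j], [(0.01+0.1j), -0.18-0.31j, (0.08+0.12j), (0.14-0.24j)]] + [[(-0.07-0j),  (0.04+0j),  (0.1-0j),  (0.04+0j)],[-0.00-0.00j,  0.00+0.00j,  -0j,  0.00+0.00j],[0.03+0.00j,  -0.01-0.00j,  (-0.04+0j),  -0.02-0.00j],[(-0.01-0j),  (0.01+0j),  (0.02-0j),  0.01+0.00j]] + [[0.07+0.00j, (-0.01-0j), 0.17+0.00j, (0.02-0j)], [0.03+0.00j, (-0-0j), 0.06+0.00j, 0.01-0.00j], [(0.03+0j), (-0-0j), (0.08+0j), 0.01-0.00j], [0.01+0.00j, -0.00-0.00j, (0.03+0j), -0j]]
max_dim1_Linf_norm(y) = 0.57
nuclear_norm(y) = 1.47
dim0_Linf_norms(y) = [0.12, 0.57, 0.23, 0.3]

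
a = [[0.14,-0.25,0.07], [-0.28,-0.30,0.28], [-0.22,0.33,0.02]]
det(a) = -0.01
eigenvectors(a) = [[-0.37, 0.39, -0.36], [0.51, 0.36, -0.86], [0.78, 0.85, 0.37]]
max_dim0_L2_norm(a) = 0.51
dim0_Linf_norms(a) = [0.28, 0.33, 0.28]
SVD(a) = [[-0.45, 0.36, 0.82], [-0.73, -0.67, -0.11], [0.51, -0.65, 0.57]] @ diag([0.5504165015719339, 0.4318011568478088, 0.045710346117781915]) @ [[0.05, 0.91, -0.41],[0.88, -0.24, -0.41],[0.47, 0.34, 0.82]]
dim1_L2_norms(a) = [0.29, 0.5, 0.4]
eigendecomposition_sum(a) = [[0.15, -0.08, -0.04], [-0.21, 0.11, 0.05], [-0.32, 0.17, 0.08]] + [[0.03, -0.00, 0.02], [0.03, -0.00, 0.02], [0.06, -0.01, 0.04]] + [[-0.04, -0.17, 0.09], [-0.10, -0.4, 0.22], [0.04, 0.17, -0.09]]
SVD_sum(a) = [[-0.01, -0.23, 0.10], [-0.02, -0.37, 0.17], [0.02, 0.25, -0.12]] + [[0.14, -0.04, -0.06],[-0.26, 0.07, 0.12],[-0.25, 0.07, 0.11]] + [[0.02, 0.01, 0.03], [-0.0, -0.0, -0.00], [0.01, 0.01, 0.02]]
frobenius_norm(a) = 0.70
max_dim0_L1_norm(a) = 0.88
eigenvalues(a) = [0.34, 0.06, -0.54]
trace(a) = -0.14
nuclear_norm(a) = 1.03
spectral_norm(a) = 0.55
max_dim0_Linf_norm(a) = 0.33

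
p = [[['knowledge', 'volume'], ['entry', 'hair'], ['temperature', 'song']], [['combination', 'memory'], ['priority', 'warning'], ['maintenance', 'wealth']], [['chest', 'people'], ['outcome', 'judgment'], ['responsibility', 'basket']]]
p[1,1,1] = 'warning'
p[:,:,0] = [['knowledge', 'entry', 'temperature'], ['combination', 'priority', 'maintenance'], ['chest', 'outcome', 'responsibility']]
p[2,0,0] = 'chest'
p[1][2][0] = 'maintenance'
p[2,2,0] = 'responsibility'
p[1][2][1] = 'wealth'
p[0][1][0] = 'entry'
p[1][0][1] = 'memory'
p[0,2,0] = 'temperature'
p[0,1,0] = 'entry'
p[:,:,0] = [['knowledge', 'entry', 'temperature'], ['combination', 'priority', 'maintenance'], ['chest', 'outcome', 'responsibility']]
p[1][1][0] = 'priority'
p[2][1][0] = 'outcome'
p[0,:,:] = [['knowledge', 'volume'], ['entry', 'hair'], ['temperature', 'song']]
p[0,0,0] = 'knowledge'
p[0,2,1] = 'song'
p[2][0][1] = 'people'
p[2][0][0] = 'chest'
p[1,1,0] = 'priority'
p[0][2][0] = 'temperature'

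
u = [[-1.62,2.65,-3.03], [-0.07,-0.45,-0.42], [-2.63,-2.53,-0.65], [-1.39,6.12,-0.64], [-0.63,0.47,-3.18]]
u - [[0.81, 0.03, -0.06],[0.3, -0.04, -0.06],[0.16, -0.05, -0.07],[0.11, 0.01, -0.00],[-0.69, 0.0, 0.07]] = [[-2.43, 2.62, -2.97], [-0.37, -0.41, -0.36], [-2.79, -2.48, -0.58], [-1.5, 6.11, -0.64], [0.06, 0.47, -3.25]]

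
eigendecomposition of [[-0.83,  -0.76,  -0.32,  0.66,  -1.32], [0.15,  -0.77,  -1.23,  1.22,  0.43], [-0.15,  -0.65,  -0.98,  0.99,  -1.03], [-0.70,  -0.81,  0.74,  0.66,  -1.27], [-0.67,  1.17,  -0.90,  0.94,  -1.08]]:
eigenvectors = [[(0.29+0.27j), 0.29-0.27j, (0.74+0j), (0.64+0j), (-0.51+0j)], [(0.15-0.26j), (0.15+0.26j), (0.47+0j), 0.57+0.00j, (0.28+0j)], [0.39+0.11j, 0.39-0.11j, 0.36+0.00j, 0.46+0.00j, (-0.31+0j)], [(0.69+0j), (0.69-0j), (0.27+0j), 0.21+0.00j, -0.29+0.00j], [-0.34j, 0.34j, -0.16+0.00j, -0.13+0.00j, -0.70+0.00j]]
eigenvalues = [(0.61+0.78j), (0.61-0.78j), (-0.94+0j), (-1.24+0j), (-2.04+0j)]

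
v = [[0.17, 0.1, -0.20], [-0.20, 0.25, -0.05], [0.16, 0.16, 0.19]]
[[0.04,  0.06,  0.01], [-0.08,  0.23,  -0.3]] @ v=[[-0.0, 0.02, -0.01], [-0.11, 0.0, -0.05]]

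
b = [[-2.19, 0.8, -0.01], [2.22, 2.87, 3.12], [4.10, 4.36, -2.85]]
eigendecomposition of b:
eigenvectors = [[-0.09,-0.56,0.18], [-0.85,0.55,-0.44], [-0.52,-0.62,0.88]]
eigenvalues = [5.02, -2.98, -4.21]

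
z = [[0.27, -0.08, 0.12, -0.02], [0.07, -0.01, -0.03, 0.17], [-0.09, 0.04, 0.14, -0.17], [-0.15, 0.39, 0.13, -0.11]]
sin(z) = [[0.27, -0.08, 0.12, -0.02], [0.07, -0.01, -0.03, 0.17], [-0.09, 0.04, 0.14, -0.17], [-0.15, 0.39, 0.13, -0.11]]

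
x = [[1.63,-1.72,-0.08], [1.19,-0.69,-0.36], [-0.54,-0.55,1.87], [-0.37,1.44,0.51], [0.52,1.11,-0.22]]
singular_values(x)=[3.09, 2.2, 1.17]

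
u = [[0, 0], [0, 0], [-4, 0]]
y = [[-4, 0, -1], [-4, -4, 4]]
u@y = [[0, 0, 0], [0, 0, 0], [16, 0, 4]]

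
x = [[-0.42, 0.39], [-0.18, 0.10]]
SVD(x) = [[-0.94,-0.33],  [-0.33,0.94]] @ diag([0.6072424377642834, 0.04643944205188528]) @ [[0.75, -0.66], [-0.66, -0.75]]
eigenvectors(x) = [[(0.83+0j),0.83-0.00j], [0.55+0.11j,(0.55-0.11j)]]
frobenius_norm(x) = 0.61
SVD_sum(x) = [[-0.43, 0.38], [-0.15, 0.13]] + [[0.01, 0.01], [-0.03, -0.03]]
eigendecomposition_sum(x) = [[(-0.21-0.38j), 0.20+0.61j],[-0.09-0.28j, (0.05+0.43j)]] + [[-0.21+0.38j, 0.19-0.61j], [-0.09+0.28j, (0.05-0.43j)]]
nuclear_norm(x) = 0.65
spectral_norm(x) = 0.61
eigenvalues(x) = [(-0.16+0.05j), (-0.16-0.05j)]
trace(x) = -0.32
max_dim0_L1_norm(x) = 0.6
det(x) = 0.03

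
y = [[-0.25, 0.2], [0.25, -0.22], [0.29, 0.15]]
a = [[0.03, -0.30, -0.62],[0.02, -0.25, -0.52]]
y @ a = [[-0.00, 0.02, 0.05], [0.00, -0.02, -0.04], [0.01, -0.12, -0.26]]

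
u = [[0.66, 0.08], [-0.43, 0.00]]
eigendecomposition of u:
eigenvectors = [[0.81, -0.13], [-0.58, 0.99]]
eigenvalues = [0.6, 0.06]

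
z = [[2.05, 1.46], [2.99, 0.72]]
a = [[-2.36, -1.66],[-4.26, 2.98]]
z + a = [[-0.31, -0.20],  [-1.27, 3.70]]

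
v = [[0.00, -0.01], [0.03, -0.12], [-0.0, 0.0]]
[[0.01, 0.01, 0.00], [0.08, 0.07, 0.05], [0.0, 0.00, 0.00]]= v @ [[-0.13, -0.36, -0.00], [-0.72, -0.68, -0.42]]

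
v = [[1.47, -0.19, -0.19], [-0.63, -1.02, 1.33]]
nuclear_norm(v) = 3.23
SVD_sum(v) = [[0.69, 0.4, -0.65],[-1.11, -0.65, 1.04]] + [[0.78,-0.59,0.46], [0.48,-0.37,0.29]]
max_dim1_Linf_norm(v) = 1.47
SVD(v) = [[-0.53, 0.85],  [0.85, 0.53]] @ diag([1.9540382411717692, 1.2731985516950366]) @ [[-0.67, -0.39, 0.63], [0.72, -0.55, 0.42]]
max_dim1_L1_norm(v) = 2.98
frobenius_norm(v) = 2.33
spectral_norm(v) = 1.95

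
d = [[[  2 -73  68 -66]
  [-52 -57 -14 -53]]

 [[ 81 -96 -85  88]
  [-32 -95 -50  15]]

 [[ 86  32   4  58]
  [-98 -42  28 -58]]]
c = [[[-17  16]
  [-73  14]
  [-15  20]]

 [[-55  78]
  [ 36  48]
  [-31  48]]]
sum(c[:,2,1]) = 68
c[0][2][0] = -15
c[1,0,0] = -55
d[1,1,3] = 15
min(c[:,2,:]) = -31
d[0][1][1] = -57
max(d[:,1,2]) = 28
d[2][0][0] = 86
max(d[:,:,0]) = 86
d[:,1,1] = [-57, -95, -42]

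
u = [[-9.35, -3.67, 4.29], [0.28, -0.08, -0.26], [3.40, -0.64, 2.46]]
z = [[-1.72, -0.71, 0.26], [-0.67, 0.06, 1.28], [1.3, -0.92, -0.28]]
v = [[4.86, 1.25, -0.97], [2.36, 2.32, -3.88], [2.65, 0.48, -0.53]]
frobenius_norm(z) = 2.87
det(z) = -2.90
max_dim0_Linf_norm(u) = 9.35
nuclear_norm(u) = 15.13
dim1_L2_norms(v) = [5.11, 5.1, 2.74]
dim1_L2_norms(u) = [10.92, 0.39, 4.25]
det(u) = 9.57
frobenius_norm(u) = 11.72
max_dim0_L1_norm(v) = 9.87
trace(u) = -6.97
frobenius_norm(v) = 7.72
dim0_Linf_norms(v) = [4.86, 2.32, 3.88]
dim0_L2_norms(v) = [6.02, 2.68, 4.03]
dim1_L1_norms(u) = [17.31, 0.62, 6.5]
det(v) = -3.35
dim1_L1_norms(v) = [7.08, 8.56, 3.66]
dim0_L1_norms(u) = [13.03, 4.39, 7.01]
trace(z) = -1.94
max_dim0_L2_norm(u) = 9.95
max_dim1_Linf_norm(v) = 4.86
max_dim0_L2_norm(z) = 2.26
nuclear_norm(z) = 4.61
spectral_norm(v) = 7.11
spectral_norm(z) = 2.41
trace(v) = 6.65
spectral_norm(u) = 11.08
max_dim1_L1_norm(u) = 17.31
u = z @ v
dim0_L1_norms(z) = [3.69, 1.69, 1.82]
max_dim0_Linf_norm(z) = 1.72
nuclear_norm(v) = 10.28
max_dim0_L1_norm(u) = 13.03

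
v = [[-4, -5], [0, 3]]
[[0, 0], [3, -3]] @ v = [[0, 0], [-12, -24]]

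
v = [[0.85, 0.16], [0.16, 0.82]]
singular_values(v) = [1.0, 0.67]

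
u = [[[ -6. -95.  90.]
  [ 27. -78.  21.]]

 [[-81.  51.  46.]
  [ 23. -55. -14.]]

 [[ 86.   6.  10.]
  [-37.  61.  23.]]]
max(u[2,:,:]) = 86.0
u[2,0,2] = 10.0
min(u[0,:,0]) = -6.0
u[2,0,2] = 10.0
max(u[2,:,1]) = 61.0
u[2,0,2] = 10.0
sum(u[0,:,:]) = -41.0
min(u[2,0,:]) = 6.0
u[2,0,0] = 86.0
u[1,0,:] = [-81.0, 51.0, 46.0]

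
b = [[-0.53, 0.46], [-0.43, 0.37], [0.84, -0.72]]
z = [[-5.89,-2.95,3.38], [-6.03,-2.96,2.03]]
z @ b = [[7.23, -6.23], [6.17, -5.33]]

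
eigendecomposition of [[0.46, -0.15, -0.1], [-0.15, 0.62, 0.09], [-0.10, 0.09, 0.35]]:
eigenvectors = [[-0.52, 0.69, 0.51], [0.80, 0.6, -0.01], [0.31, -0.4, 0.86]]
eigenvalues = [0.75, 0.39, 0.29]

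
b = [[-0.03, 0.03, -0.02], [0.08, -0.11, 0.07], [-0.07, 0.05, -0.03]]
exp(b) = [[0.97, 0.03, -0.02], [0.07, 0.90, 0.06], [-0.07, 0.05, 0.97]]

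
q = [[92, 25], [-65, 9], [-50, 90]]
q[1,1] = 9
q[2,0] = -50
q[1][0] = -65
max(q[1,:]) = 9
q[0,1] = 25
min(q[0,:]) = 25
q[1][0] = -65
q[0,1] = 25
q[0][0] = 92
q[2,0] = -50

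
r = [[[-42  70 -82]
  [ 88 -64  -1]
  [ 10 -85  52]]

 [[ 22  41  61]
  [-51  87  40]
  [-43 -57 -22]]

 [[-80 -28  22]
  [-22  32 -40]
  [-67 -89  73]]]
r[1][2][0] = -43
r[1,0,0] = 22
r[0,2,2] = 52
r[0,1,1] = -64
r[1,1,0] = -51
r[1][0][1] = 41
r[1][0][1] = 41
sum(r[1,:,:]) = 78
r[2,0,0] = -80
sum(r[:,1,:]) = 69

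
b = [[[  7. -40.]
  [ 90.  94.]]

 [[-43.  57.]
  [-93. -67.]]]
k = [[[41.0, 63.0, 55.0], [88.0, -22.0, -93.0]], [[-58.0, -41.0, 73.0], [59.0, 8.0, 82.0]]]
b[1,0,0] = -43.0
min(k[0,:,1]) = -22.0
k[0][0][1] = 63.0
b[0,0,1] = -40.0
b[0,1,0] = 90.0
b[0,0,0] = 7.0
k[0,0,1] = 63.0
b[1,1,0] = -93.0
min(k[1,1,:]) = 8.0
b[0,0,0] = 7.0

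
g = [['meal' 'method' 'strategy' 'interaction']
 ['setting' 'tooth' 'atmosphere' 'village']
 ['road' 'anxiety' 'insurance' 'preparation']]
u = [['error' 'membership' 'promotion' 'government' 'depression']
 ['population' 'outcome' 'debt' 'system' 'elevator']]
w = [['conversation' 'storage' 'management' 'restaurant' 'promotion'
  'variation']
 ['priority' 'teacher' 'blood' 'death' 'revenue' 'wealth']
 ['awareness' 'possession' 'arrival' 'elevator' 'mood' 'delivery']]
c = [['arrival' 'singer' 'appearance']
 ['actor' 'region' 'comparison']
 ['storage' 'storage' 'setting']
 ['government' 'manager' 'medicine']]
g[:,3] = ['interaction', 'village', 'preparation']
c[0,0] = 'arrival'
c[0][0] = 'arrival'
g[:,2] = ['strategy', 'atmosphere', 'insurance']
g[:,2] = ['strategy', 'atmosphere', 'insurance']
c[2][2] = 'setting'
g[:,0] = ['meal', 'setting', 'road']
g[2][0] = 'road'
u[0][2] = 'promotion'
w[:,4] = ['promotion', 'revenue', 'mood']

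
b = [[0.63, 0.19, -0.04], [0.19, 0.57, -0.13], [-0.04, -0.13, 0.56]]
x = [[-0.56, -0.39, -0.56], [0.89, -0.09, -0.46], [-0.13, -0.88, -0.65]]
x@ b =[[-0.40, -0.26, -0.24],[0.56, 0.18, -0.28],[-0.22, -0.44, -0.24]]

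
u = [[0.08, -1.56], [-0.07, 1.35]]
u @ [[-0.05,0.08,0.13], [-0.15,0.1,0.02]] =[[0.23,-0.15,-0.02], [-0.2,0.13,0.02]]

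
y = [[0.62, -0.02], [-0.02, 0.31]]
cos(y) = [[0.81, 0.01], [0.01, 0.95]]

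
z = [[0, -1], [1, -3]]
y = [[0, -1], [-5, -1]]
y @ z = [[-1, 3], [-1, 8]]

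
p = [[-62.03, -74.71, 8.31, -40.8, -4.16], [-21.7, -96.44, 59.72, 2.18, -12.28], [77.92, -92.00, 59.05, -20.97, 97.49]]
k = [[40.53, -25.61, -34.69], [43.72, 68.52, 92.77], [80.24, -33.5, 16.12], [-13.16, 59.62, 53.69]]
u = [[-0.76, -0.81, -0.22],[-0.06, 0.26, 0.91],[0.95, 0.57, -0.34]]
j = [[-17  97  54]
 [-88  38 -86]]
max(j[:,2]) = 54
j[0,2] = 54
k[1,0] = 43.72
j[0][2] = 54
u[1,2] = 0.912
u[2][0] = 0.954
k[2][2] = 16.12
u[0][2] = -0.221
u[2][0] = 0.954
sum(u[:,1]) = 0.026999999999999913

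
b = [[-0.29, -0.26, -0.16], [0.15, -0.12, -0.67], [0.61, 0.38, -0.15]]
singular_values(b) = [0.84, 0.7, 0.0]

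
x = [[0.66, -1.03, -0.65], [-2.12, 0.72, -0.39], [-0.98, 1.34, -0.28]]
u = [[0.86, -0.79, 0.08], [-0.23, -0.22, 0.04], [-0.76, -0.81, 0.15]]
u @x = [[2.16, -1.35, -0.27],[0.28, 0.13, 0.22],[1.07, 0.4, 0.77]]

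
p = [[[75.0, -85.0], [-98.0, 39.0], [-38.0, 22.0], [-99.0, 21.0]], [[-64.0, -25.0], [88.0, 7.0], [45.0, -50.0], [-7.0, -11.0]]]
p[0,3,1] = 21.0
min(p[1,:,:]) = -64.0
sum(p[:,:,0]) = -98.0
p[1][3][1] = -11.0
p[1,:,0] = [-64.0, 88.0, 45.0, -7.0]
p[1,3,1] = -11.0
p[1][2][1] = -50.0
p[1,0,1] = -25.0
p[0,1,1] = 39.0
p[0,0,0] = 75.0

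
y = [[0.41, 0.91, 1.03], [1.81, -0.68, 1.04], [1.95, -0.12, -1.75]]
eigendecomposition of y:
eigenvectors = [[-0.68,-0.24,0.00], [-0.64,-0.33,-0.75], [-0.35,0.91,0.66]]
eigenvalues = [1.8, -2.23, -1.6]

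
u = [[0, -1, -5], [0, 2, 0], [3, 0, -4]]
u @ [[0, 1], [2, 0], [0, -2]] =[[-2, 10], [4, 0], [0, 11]]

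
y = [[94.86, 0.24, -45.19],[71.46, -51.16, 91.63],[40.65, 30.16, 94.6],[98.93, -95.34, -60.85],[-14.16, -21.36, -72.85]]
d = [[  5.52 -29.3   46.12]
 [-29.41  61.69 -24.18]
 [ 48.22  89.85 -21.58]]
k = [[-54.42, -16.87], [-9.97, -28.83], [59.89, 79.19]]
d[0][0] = 5.52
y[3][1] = -95.34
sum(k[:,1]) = 33.489999999999995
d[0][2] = 46.12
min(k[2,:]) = 59.89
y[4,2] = -72.85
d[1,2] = -24.18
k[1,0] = -9.97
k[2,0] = 59.89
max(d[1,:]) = 61.69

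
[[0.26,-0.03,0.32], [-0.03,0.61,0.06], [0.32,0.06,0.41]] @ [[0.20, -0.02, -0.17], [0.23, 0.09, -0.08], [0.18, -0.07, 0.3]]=[[0.10, -0.03, 0.05], [0.15, 0.05, -0.03], [0.15, -0.03, 0.06]]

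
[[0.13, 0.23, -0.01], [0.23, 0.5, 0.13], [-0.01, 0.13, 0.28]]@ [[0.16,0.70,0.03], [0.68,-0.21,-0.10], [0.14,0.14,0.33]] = [[0.18, 0.04, -0.02], [0.40, 0.07, -0.0], [0.13, 0.00, 0.08]]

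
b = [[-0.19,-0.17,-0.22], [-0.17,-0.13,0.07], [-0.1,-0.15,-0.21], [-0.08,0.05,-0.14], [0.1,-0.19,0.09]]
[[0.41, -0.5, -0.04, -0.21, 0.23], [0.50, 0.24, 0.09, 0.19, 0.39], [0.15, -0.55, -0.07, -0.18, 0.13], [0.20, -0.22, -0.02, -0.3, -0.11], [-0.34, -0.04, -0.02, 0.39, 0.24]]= b@[[-3.05, -1.03, -0.44, 0.39, -0.91],[0.42, 0.86, 0.12, -1.15, -1.37],[0.46, 2.5, 0.47, 1.51, 0.80]]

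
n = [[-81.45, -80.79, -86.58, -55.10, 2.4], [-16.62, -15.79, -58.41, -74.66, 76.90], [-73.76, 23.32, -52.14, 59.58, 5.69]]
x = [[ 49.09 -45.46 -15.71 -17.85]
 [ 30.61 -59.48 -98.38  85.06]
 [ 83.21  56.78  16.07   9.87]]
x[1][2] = -98.38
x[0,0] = 49.09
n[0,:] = [-81.45, -80.79, -86.58, -55.1, 2.4]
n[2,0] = -73.76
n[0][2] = -86.58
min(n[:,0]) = -81.45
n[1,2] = -58.41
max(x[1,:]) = 85.06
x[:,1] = [-45.46, -59.48, 56.78]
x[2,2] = 16.07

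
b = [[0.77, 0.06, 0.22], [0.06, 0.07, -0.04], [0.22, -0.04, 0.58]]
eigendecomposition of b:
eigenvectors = [[0.84,0.53,0.12],[0.03,0.17,-0.98],[0.55,-0.83,-0.13]]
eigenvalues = [0.92, 0.45, 0.06]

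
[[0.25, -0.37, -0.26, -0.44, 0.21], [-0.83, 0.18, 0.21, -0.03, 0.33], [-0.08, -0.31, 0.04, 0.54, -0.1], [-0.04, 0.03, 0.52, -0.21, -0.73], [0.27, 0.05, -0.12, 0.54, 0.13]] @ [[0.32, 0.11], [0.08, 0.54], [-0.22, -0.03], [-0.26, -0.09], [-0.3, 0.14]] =[[0.16, -0.1], [-0.39, 0.05], [-0.17, -0.24], [0.15, -0.09], [-0.06, 0.03]]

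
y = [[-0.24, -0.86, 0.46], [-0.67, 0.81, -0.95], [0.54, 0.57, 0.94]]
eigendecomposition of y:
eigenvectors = [[-0.91+0.00j, (-0.47+0.02j), (-0.47-0.02j)], [-0.17+0.00j, 0.78+0.00j, (0.78-0j)], [0.38+0.00j, 0.13-0.39j, 0.13+0.39j]]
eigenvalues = [(-0.6+0j), (1.05+0.46j), (1.05-0.46j)]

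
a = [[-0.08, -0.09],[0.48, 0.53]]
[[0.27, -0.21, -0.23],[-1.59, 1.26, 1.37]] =a@ [[-0.89, -0.01, 4.53], [-2.19, 2.38, -1.52]]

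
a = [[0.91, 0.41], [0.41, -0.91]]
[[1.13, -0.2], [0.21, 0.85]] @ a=[[0.95, 0.65], [0.54, -0.69]]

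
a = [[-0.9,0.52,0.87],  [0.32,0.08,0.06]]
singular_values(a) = [1.36, 0.3]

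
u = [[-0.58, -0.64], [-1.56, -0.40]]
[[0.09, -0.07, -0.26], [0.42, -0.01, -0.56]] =u @ [[-0.30,-0.03,0.33], [0.13,0.13,0.11]]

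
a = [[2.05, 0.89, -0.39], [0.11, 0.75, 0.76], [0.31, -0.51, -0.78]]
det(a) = -0.01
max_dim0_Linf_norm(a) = 2.05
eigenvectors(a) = [[0.99, -0.38, 0.42],[0.12, 0.63, -0.69],[0.08, -0.68, 0.60]]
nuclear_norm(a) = 3.71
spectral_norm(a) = 2.29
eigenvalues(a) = [2.13, -0.13, 0.02]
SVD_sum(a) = [[2.04, 0.92, -0.35], [0.26, 0.12, -0.04], [0.17, 0.08, -0.03]] + [[0.01,-0.03,-0.04], [-0.15,0.63,0.81], [0.14,-0.59,-0.75]] + [[0.0,-0.00,0.00],[-0.0,0.00,-0.0],[-0.00,0.0,-0.0]]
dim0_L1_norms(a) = [2.47, 2.15, 1.93]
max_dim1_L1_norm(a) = 3.33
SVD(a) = [[-0.99, 0.03, -0.15],[-0.12, -0.73, 0.67],[-0.08, 0.68, 0.73]] @ diag([2.2941551547190917, 1.4143368150527986, 0.0018707383908580055]) @ [[-0.90,-0.41,0.16], [0.14,-0.61,-0.78], [-0.41,0.68,-0.61]]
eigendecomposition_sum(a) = [[1.97, 1.25, 0.06], [0.25, 0.16, 0.01], [0.17, 0.11, 0.01]] + [[0.07, -0.29, -0.39], [-0.12, 0.49, 0.65], [0.12, -0.53, -0.69]] + [[0.01,-0.06,-0.06],[-0.02,0.10,0.11],[0.02,-0.09,-0.09]]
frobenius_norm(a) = 2.70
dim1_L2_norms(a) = [2.27, 1.07, 0.98]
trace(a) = 2.02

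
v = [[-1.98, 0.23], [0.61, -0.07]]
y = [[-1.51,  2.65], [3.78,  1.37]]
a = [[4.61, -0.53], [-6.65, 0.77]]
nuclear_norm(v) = 2.09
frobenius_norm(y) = 5.05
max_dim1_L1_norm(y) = 5.15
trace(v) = -2.05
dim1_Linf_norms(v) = [1.98, 0.61]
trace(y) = -0.14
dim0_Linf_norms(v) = [1.98, 0.23]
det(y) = -12.09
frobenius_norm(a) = 8.15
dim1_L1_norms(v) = [2.21, 0.68]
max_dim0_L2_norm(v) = 2.07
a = y @ v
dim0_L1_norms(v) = [2.59, 0.3]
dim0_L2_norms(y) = [4.07, 2.98]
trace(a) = 5.38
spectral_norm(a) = 8.15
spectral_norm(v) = 2.09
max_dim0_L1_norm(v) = 2.59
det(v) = -0.00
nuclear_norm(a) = 8.15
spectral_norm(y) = 4.09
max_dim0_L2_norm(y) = 4.07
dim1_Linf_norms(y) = [2.65, 3.78]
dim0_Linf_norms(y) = [3.78, 2.65]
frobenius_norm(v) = 2.09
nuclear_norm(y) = 7.05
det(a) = 0.03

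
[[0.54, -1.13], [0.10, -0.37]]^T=[[0.54,0.1], [-1.13,-0.37]]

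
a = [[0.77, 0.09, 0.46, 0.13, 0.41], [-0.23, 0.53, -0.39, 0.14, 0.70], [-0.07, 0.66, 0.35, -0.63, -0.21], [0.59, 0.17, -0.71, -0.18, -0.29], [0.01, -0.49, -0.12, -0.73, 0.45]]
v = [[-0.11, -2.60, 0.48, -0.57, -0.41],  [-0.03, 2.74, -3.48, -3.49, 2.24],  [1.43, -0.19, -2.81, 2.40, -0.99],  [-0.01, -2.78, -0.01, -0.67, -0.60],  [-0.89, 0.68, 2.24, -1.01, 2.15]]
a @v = [[0.2, -1.93, -0.32, -0.15, 0.23], [-1.17, 2.21, 0.71, -3.46, 3.09], [0.68, 3.53, -3.78, -0.79, 1.09], [-0.83, -0.63, 1.04, -2.22, 0.33], [-0.55, 0.99, 3.06, 1.45, 0.42]]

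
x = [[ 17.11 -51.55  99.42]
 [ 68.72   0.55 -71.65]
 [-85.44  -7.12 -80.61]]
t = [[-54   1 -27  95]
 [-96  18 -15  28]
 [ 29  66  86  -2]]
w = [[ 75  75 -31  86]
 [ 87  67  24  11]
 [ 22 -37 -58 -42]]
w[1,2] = 24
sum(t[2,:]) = 179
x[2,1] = -7.12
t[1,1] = 18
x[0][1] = -51.55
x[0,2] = 99.42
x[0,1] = -51.55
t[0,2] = -27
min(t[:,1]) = 1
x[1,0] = 68.72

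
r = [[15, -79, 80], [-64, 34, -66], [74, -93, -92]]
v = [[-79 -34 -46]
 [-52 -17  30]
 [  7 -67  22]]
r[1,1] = 34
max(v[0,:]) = -34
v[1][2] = 30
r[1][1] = 34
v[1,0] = -52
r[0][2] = 80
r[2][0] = 74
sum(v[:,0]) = -124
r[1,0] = -64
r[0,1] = -79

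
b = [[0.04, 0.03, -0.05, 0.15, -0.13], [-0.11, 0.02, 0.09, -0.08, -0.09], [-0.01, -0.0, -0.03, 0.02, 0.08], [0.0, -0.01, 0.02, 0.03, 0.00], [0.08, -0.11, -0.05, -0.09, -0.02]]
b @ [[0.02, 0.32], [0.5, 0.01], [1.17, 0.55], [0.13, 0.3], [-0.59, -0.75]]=[[0.05, 0.13], [0.16, 0.06], [-0.08, -0.07], [0.02, 0.02], [-0.11, -0.02]]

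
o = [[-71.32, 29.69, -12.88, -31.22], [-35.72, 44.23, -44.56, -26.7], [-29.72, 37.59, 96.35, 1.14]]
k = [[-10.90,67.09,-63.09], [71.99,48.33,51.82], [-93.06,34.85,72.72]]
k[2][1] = 34.85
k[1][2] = 51.82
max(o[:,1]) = 44.23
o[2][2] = 96.35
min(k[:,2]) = -63.09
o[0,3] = -31.22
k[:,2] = [-63.09, 51.82, 72.72]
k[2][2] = 72.72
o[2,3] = 1.14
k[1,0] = 71.99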